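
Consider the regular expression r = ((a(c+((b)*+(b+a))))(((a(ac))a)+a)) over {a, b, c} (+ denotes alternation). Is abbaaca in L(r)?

Split as abb·aaca: (a(c+((b)*+(b+a)))) matches abb and (((a(ac))a)+a) matches aaca.

yes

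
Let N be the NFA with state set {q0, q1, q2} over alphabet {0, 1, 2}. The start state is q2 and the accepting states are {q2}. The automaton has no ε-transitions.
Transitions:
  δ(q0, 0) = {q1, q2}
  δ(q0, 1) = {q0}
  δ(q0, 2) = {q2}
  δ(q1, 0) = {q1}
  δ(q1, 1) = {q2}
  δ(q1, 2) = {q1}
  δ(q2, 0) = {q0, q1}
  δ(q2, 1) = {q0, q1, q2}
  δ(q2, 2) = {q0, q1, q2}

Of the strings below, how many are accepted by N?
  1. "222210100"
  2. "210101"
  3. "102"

"222210100": accepted
"210101": accepted
"102": accepted

3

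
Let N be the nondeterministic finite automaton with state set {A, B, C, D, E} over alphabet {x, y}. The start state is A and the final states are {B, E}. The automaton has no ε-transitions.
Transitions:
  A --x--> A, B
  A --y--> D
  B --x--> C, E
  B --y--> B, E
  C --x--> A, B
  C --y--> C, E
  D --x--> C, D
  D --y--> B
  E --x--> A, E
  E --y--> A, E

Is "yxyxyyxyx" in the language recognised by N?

accepted

Start: {A}
read y: {D}
read x: {C, D}
read y: {B, C, E}
read x: {A, B, C, E}
read y: {A, B, C, D, E}
read y: {A, B, C, D, E}
read x: {A, B, C, D, E}
read y: {A, B, C, D, E}
read x: {A, B, C, D, E}
Reachable ∩ accepting = {B, E} — nonempty.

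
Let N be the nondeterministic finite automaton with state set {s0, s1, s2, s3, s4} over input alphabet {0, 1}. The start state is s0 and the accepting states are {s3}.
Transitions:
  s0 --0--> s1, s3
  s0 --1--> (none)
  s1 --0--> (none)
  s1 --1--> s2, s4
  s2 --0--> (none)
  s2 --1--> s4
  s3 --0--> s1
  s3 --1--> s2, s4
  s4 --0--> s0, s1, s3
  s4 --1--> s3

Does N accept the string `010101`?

Start: {s0}
read 0: {s1, s3}
read 1: {s2, s4}
read 0: {s0, s1, s3}
read 1: {s2, s4}
read 0: {s0, s1, s3}
read 1: {s2, s4}
Reachable ∩ accepting = {} — empty.

rejected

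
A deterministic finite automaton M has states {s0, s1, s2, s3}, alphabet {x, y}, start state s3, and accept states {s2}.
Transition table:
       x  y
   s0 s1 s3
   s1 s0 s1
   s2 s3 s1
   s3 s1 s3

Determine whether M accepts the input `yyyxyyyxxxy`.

rejected

s3 --y--> s3
s3 --y--> s3
s3 --y--> s3
s3 --x--> s1
s1 --y--> s1
s1 --y--> s1
s1 --y--> s1
s1 --x--> s0
s0 --x--> s1
s1 --x--> s0
s0 --y--> s3
End in state s3, which is not an accepting state.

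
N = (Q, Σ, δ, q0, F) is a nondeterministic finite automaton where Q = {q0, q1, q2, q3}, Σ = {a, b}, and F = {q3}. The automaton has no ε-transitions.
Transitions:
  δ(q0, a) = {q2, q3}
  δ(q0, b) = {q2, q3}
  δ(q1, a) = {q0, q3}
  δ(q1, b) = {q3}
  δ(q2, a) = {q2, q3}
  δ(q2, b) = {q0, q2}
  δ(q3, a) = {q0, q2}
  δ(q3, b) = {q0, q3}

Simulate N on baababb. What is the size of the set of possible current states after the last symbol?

Start: {q0}
read b: {q2, q3}
read a: {q0, q2, q3}
read a: {q0, q2, q3}
read b: {q0, q2, q3}
read a: {q0, q2, q3}
read b: {q0, q2, q3}
read b: {q0, q2, q3}
Final reachable set {q0, q2, q3} has 3 states.

3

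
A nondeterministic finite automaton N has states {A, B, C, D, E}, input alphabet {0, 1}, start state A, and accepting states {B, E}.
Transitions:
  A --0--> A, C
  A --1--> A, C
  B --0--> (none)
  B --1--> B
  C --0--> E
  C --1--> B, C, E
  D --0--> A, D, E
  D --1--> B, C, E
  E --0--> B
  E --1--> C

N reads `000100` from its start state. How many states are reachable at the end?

Start: {A}
read 0: {A, C}
read 0: {A, C, E}
read 0: {A, B, C, E}
read 1: {A, B, C, E}
read 0: {A, B, C, E}
read 0: {A, B, C, E}
Final reachable set {A, B, C, E} has 4 states.

4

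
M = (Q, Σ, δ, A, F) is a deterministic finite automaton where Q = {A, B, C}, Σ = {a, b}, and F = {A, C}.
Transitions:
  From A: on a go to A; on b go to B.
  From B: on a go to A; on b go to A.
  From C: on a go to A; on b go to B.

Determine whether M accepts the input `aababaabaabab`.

rejected

A --a--> A
A --a--> A
A --b--> B
B --a--> A
A --b--> B
B --a--> A
A --a--> A
A --b--> B
B --a--> A
A --a--> A
A --b--> B
B --a--> A
A --b--> B
End in state B, which is not an accepting state.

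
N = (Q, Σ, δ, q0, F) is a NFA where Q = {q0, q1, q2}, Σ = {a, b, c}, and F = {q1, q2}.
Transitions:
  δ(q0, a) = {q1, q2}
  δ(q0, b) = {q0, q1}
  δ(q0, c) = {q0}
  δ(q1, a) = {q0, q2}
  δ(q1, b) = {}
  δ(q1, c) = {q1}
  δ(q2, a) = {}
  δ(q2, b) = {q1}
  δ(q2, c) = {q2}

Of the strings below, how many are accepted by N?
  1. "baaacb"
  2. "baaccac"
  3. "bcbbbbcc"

3

"baaacb": accepted
"baaccac": accepted
"bcbbbbcc": accepted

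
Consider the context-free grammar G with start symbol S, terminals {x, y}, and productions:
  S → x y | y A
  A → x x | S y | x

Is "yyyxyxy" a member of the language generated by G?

no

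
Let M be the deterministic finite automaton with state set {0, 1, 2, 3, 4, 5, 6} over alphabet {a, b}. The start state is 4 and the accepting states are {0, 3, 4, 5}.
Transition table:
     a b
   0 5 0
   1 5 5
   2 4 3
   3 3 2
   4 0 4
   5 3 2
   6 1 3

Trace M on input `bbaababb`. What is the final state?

4 --b--> 4
4 --b--> 4
4 --a--> 0
0 --a--> 5
5 --b--> 2
2 --a--> 4
4 --b--> 4
4 --b--> 4

4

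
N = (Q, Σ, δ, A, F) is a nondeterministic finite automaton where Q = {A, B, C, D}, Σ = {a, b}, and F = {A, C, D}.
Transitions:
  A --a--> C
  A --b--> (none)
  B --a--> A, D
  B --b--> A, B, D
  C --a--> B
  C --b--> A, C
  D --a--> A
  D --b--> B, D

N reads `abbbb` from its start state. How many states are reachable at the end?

2

Start: {A}
read a: {C}
read b: {A, C}
read b: {A, C}
read b: {A, C}
read b: {A, C}
Final reachable set {A, C} has 2 states.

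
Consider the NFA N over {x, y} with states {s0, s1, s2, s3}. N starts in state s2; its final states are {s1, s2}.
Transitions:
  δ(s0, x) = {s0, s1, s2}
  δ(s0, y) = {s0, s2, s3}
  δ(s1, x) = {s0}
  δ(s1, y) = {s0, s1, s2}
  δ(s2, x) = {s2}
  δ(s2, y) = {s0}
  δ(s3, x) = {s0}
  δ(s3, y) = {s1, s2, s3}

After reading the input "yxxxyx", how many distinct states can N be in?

3

Start: {s2}
read y: {s0}
read x: {s0, s1, s2}
read x: {s0, s1, s2}
read x: {s0, s1, s2}
read y: {s0, s1, s2, s3}
read x: {s0, s1, s2}
Final reachable set {s0, s1, s2} has 3 states.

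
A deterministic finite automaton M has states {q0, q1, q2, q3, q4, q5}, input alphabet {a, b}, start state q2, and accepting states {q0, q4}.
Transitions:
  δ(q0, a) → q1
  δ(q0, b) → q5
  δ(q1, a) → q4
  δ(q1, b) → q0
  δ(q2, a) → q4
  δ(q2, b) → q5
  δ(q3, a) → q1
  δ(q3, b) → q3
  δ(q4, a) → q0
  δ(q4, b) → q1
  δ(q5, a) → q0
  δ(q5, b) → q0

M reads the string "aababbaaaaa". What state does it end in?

q4

q2 --a--> q4
q4 --a--> q0
q0 --b--> q5
q5 --a--> q0
q0 --b--> q5
q5 --b--> q0
q0 --a--> q1
q1 --a--> q4
q4 --a--> q0
q0 --a--> q1
q1 --a--> q4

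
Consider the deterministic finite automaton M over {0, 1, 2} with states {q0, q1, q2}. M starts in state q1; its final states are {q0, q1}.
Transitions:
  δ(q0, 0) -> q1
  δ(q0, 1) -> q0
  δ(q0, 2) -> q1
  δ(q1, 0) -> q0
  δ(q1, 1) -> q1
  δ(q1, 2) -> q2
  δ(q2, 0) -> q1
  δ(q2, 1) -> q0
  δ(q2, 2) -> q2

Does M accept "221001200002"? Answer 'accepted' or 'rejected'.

q1 --2--> q2
q2 --2--> q2
q2 --1--> q0
q0 --0--> q1
q1 --0--> q0
q0 --1--> q0
q0 --2--> q1
q1 --0--> q0
q0 --0--> q1
q1 --0--> q0
q0 --0--> q1
q1 --2--> q2
End in state q2, which is not an accepting state.

rejected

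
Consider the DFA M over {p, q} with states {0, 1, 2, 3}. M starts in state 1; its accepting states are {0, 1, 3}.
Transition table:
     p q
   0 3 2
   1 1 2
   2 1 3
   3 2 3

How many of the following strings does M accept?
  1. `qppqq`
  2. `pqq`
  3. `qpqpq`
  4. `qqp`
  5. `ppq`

2

`qppqq`: accepted
`pqq`: accepted
`qpqpq`: rejected
`qqp`: rejected
`ppq`: rejected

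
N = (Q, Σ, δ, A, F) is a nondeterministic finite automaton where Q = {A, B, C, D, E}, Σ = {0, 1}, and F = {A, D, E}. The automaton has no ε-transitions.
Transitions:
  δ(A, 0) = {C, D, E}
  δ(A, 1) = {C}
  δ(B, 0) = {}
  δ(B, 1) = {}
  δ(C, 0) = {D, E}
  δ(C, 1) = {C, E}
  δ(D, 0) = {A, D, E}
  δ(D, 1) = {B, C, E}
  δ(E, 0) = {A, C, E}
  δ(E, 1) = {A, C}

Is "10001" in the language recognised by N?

accepted

Start: {A}
read 1: {C}
read 0: {D, E}
read 0: {A, C, D, E}
read 0: {A, C, D, E}
read 1: {A, B, C, E}
Reachable ∩ accepting = {A, E} — nonempty.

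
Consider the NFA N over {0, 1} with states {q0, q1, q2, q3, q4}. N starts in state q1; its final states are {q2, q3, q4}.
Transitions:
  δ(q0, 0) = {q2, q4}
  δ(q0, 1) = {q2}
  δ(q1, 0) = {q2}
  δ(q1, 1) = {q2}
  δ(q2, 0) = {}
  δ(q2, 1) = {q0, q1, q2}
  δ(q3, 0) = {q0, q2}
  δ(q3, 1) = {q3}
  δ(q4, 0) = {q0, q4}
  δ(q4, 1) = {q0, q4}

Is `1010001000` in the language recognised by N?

rejected

Start: {q1}
read 1: {q2}
read 0: {}
The reachable set is empty and stays empty for the remaining 8 symbols.
Reachable ∩ accepting = {} — empty.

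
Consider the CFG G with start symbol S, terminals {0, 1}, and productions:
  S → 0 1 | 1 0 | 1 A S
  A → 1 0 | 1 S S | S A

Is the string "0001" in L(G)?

no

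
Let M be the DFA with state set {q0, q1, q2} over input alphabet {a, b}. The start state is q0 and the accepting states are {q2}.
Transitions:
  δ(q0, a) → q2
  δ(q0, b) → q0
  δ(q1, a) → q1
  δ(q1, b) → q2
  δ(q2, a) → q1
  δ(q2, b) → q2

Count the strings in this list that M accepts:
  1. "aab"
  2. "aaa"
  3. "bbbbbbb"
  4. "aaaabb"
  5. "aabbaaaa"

2

"aab": accepted
"aaa": rejected
"bbbbbbb": rejected
"aaaabb": accepted
"aabbaaaa": rejected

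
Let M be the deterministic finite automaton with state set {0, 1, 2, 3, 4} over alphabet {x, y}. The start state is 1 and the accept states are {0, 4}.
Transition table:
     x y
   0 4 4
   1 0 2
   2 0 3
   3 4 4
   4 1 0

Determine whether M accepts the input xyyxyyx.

rejected

1 --x--> 0
0 --y--> 4
4 --y--> 0
0 --x--> 4
4 --y--> 0
0 --y--> 4
4 --x--> 1
End in state 1, which is not an accepting state.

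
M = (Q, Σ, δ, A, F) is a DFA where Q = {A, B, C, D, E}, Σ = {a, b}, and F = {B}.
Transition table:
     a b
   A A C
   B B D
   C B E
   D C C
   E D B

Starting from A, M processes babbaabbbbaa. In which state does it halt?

B

A --b--> C
C --a--> B
B --b--> D
D --b--> C
C --a--> B
B --a--> B
B --b--> D
D --b--> C
C --b--> E
E --b--> B
B --a--> B
B --a--> B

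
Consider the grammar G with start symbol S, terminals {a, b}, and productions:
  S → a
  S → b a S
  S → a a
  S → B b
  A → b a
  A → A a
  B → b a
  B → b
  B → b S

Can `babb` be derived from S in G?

yes

S ⇒ baS ⇒ baBb ⇒ babb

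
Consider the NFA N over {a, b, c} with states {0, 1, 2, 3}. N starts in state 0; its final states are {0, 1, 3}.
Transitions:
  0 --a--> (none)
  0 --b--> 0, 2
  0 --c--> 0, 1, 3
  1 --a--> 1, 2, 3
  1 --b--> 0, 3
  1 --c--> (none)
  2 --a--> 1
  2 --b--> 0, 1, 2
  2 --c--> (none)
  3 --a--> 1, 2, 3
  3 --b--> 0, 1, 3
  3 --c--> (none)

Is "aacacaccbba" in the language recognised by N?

Start: {0}
read a: {}
The reachable set is empty and stays empty for the remaining 10 symbols.
Reachable ∩ accepting = {} — empty.

rejected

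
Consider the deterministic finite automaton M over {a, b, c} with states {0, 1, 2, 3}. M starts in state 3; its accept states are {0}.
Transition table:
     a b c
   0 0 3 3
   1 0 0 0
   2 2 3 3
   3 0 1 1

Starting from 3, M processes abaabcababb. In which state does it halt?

1

3 --a--> 0
0 --b--> 3
3 --a--> 0
0 --a--> 0
0 --b--> 3
3 --c--> 1
1 --a--> 0
0 --b--> 3
3 --a--> 0
0 --b--> 3
3 --b--> 1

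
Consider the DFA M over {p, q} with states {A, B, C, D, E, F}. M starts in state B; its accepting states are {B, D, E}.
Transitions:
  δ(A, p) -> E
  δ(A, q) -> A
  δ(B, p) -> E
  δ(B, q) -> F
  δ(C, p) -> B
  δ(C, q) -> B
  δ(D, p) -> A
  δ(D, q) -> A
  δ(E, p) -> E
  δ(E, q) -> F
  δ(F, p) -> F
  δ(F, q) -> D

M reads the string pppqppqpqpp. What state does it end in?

E

B --p--> E
E --p--> E
E --p--> E
E --q--> F
F --p--> F
F --p--> F
F --q--> D
D --p--> A
A --q--> A
A --p--> E
E --p--> E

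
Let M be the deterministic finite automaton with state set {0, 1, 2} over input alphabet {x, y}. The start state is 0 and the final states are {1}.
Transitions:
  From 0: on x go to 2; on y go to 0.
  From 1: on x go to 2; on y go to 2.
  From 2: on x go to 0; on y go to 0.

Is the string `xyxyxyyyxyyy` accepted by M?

rejected

0 --x--> 2
2 --y--> 0
0 --x--> 2
2 --y--> 0
0 --x--> 2
2 --y--> 0
0 --y--> 0
0 --y--> 0
0 --x--> 2
2 --y--> 0
0 --y--> 0
0 --y--> 0
End in state 0, which is not an accepting state.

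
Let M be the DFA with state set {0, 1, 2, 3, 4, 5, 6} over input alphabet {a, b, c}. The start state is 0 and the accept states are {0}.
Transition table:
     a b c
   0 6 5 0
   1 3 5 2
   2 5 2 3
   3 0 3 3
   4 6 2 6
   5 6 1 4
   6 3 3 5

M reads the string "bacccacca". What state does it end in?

0

0 --b--> 5
5 --a--> 6
6 --c--> 5
5 --c--> 4
4 --c--> 6
6 --a--> 3
3 --c--> 3
3 --c--> 3
3 --a--> 0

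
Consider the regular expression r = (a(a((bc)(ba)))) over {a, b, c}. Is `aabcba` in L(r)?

yes

Split as a·abcba: a matches a and (a((bc)(ba))) matches abcba.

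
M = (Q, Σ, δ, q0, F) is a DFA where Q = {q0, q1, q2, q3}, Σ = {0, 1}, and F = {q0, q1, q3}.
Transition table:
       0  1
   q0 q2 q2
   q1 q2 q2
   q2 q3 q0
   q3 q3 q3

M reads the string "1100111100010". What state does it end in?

q0 --1--> q2
q2 --1--> q0
q0 --0--> q2
q2 --0--> q3
q3 --1--> q3
q3 --1--> q3
q3 --1--> q3
q3 --1--> q3
q3 --0--> q3
q3 --0--> q3
q3 --0--> q3
q3 --1--> q3
q3 --0--> q3

q3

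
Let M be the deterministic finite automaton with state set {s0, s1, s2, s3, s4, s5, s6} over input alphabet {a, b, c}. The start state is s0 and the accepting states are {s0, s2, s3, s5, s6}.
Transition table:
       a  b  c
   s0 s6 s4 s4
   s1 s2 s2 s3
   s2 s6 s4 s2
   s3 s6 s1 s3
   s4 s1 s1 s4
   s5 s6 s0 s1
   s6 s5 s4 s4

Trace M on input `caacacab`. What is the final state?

s2

s0 --c--> s4
s4 --a--> s1
s1 --a--> s2
s2 --c--> s2
s2 --a--> s6
s6 --c--> s4
s4 --a--> s1
s1 --b--> s2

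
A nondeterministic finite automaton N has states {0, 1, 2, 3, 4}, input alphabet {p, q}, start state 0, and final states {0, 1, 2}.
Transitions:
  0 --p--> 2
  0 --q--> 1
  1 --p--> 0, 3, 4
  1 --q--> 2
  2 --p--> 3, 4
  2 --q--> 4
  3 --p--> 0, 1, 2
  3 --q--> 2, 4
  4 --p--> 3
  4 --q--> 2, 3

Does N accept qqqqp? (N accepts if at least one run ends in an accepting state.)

accepted

Start: {0}
read q: {1}
read q: {2}
read q: {4}
read q: {2, 3}
read p: {0, 1, 2, 3, 4}
Reachable ∩ accepting = {0, 1, 2} — nonempty.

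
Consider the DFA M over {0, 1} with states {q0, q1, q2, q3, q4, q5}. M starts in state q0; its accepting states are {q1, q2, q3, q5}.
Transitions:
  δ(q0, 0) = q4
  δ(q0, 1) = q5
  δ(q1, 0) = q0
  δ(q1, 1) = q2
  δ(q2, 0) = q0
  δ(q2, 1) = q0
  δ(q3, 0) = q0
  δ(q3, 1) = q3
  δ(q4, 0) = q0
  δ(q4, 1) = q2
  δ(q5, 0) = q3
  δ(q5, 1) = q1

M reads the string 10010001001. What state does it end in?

q2

q0 --1--> q5
q5 --0--> q3
q3 --0--> q0
q0 --1--> q5
q5 --0--> q3
q3 --0--> q0
q0 --0--> q4
q4 --1--> q2
q2 --0--> q0
q0 --0--> q4
q4 --1--> q2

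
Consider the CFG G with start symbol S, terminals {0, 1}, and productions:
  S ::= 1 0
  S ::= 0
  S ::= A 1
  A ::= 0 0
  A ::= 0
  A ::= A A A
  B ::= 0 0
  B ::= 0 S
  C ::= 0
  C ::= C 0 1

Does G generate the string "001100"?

no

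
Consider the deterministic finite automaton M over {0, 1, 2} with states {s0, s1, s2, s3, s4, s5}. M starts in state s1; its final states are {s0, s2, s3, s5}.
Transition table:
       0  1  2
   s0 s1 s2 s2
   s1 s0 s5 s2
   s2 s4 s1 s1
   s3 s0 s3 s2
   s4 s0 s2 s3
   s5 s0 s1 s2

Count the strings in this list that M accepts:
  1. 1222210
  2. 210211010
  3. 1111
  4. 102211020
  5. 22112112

2

1222210: accepted
210211010: rejected
1111: rejected
102211020: rejected
22112112: accepted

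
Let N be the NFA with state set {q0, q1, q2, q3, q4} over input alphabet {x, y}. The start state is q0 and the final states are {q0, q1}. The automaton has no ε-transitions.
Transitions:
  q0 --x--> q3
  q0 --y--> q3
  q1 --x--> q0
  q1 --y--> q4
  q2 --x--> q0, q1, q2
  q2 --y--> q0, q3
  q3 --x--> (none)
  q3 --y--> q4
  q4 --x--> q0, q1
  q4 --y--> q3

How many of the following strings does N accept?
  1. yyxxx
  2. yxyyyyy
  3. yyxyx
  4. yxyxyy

yyxxx: rejected
yxyyyyy: rejected
yyxyx: accepted
yxyxyy: rejected

1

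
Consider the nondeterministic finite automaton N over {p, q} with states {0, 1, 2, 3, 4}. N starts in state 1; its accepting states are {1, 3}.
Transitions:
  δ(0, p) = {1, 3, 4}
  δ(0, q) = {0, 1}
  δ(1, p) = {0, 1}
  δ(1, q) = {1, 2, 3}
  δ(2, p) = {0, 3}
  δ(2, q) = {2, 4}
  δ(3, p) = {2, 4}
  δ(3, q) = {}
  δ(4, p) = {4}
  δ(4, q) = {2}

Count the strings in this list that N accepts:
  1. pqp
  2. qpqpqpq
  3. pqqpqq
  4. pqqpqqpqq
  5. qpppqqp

5

pqp: accepted
qpqpqpq: accepted
pqqpqq: accepted
pqqpqqpqq: accepted
qpppqqp: accepted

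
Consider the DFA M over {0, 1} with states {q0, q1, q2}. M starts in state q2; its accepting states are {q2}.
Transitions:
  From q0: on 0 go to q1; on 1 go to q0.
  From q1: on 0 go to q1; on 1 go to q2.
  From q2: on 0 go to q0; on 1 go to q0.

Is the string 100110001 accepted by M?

accepted

q2 --1--> q0
q0 --0--> q1
q1 --0--> q1
q1 --1--> q2
q2 --1--> q0
q0 --0--> q1
q1 --0--> q1
q1 --0--> q1
q1 --1--> q2
End in state q2, which is an accepting state.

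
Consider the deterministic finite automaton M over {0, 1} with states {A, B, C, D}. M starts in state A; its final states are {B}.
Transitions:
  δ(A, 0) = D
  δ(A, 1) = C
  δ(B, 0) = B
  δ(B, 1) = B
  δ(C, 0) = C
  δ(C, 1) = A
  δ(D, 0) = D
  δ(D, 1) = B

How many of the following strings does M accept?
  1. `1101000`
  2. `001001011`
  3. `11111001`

`1101000`: accepted
`001001011`: accepted
`11111001`: rejected

2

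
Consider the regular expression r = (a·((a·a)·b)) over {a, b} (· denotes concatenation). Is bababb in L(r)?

no

No split of bababb into u·v has a matching u and ((a·a)·b) matching v.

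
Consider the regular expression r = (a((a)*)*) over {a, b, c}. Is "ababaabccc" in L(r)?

no

No split of ababaabccc into u·v has a matching u and ((a)*)* matching v.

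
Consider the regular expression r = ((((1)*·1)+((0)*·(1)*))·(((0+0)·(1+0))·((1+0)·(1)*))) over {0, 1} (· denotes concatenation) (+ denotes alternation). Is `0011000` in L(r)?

Split as 0011·000: (((1)*·1)+((0)*·(1)*)) matches 0011 and (((0+0)·(1+0))·((1+0)·(1)*)) matches 000.

yes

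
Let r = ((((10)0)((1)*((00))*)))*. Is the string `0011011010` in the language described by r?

0011011010 cannot be split into zero or more pieces each matching (((10)0)((1)*((00))*)).

no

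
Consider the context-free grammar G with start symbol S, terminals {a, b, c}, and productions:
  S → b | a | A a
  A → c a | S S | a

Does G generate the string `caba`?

no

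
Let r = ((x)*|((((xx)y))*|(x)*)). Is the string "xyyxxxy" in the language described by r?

no

Neither (x)* nor ((((xx)y))*|(x)*) matches xyyxxxy.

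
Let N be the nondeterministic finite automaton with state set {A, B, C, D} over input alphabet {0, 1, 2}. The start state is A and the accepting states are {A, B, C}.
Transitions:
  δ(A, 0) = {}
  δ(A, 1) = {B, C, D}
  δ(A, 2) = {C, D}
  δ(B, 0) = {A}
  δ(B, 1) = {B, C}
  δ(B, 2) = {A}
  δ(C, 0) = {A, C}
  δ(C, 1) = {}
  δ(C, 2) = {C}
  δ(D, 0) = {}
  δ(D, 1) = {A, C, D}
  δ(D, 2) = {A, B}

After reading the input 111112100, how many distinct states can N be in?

2

Start: {A}
read 1: {B, C, D}
read 1: {A, B, C, D}
read 1: {A, B, C, D}
read 1: {A, B, C, D}
read 1: {A, B, C, D}
read 2: {A, B, C, D}
read 1: {A, B, C, D}
read 0: {A, C}
read 0: {A, C}
Final reachable set {A, C} has 2 states.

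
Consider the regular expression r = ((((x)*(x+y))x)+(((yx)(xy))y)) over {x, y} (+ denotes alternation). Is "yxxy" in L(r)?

no

Neither (((x)*(x+y))x) nor (((yx)(xy))y) matches yxxy.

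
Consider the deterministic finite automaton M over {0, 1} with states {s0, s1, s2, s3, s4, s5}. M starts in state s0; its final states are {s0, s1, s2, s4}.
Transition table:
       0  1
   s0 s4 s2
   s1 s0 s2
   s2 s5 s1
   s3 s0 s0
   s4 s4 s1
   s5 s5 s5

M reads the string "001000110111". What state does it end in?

s0 --0--> s4
s4 --0--> s4
s4 --1--> s1
s1 --0--> s0
s0 --0--> s4
s4 --0--> s4
s4 --1--> s1
s1 --1--> s2
s2 --0--> s5
s5 --1--> s5
s5 --1--> s5
s5 --1--> s5

s5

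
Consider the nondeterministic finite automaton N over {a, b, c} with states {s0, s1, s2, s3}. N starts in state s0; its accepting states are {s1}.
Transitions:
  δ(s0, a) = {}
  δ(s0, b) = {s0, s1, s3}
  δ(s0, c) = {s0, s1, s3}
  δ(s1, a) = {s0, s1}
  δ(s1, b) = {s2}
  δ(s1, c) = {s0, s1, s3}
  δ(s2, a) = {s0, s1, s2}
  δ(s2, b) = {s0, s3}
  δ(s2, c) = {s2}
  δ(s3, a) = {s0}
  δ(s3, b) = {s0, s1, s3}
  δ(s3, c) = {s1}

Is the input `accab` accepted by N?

Start: {s0}
read a: {}
The reachable set is empty and stays empty for the remaining 4 symbols.
Reachable ∩ accepting = {} — empty.

rejected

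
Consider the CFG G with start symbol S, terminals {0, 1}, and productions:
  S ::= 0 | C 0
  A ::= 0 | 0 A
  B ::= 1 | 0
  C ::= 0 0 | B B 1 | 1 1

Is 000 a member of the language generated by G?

yes

S ⇒ C0 ⇒ 000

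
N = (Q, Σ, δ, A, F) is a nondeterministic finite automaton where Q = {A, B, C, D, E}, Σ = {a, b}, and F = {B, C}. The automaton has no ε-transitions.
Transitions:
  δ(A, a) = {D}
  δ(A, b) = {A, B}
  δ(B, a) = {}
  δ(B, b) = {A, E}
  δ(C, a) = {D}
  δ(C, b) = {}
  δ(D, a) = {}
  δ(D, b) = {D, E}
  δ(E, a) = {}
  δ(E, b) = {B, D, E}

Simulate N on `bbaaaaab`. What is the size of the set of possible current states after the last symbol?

0

Start: {A}
read b: {A, B}
read b: {A, B, E}
read a: {D}
read a: {}
The reachable set is empty and stays empty for the remaining 4 symbols.
Final reachable set {} has 0 states.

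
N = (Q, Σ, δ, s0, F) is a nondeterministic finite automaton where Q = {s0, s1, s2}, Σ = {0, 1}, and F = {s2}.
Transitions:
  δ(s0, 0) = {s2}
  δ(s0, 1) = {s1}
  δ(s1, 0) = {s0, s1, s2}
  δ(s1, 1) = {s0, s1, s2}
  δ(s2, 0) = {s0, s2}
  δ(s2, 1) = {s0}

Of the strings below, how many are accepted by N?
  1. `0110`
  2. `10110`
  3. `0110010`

3

`0110`: accepted
`10110`: accepted
`0110010`: accepted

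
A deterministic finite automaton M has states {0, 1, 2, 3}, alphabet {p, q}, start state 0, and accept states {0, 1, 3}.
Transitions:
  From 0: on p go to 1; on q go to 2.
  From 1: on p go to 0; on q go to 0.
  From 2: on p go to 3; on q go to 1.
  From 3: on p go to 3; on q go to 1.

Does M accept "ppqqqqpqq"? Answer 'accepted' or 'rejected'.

0 --p--> 1
1 --p--> 0
0 --q--> 2
2 --q--> 1
1 --q--> 0
0 --q--> 2
2 --p--> 3
3 --q--> 1
1 --q--> 0
End in state 0, which is an accepting state.

accepted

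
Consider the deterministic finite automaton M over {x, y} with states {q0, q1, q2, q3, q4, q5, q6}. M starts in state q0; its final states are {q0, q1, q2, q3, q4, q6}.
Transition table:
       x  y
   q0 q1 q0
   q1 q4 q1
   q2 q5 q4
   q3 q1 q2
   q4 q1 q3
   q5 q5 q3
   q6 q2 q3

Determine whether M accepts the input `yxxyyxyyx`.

rejected

q0 --y--> q0
q0 --x--> q1
q1 --x--> q4
q4 --y--> q3
q3 --y--> q2
q2 --x--> q5
q5 --y--> q3
q3 --y--> q2
q2 --x--> q5
End in state q5, which is not an accepting state.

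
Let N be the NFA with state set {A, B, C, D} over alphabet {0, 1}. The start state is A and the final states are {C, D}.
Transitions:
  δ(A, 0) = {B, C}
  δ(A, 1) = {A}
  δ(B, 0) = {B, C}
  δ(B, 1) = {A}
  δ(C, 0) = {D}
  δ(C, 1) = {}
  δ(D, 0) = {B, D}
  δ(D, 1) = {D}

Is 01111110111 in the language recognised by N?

rejected

Start: {A}
read 0: {B, C}
read 1: {A}
read 1: {A}
read 1: {A}
read 1: {A}
read 1: {A}
read 1: {A}
read 0: {B, C}
read 1: {A}
read 1: {A}
read 1: {A}
Reachable ∩ accepting = {} — empty.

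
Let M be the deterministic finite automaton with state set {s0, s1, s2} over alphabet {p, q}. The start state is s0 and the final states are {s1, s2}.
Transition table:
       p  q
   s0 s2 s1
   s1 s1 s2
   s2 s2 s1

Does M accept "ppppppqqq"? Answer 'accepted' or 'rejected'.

accepted

s0 --p--> s2
s2 --p--> s2
s2 --p--> s2
s2 --p--> s2
s2 --p--> s2
s2 --p--> s2
s2 --q--> s1
s1 --q--> s2
s2 --q--> s1
End in state s1, which is an accepting state.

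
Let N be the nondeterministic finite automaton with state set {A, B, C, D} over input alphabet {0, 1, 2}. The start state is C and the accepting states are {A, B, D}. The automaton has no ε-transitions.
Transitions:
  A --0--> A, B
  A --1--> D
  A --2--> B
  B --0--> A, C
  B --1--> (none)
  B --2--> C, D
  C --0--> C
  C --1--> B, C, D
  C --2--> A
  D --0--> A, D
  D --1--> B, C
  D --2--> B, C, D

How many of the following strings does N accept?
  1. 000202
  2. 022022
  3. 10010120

3

000202: accepted
022022: accepted
10010120: accepted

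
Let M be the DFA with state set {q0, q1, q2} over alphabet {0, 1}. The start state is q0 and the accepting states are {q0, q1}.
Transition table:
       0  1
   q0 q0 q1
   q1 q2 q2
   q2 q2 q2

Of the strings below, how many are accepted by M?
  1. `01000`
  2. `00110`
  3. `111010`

`01000`: rejected
`00110`: rejected
`111010`: rejected

0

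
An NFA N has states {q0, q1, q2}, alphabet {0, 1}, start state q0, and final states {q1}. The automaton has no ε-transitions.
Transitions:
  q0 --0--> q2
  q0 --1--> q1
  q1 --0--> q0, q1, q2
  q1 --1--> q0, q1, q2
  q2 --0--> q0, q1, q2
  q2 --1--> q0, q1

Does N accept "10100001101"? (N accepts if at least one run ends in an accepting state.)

accepted

Start: {q0}
read 1: {q1}
read 0: {q0, q1, q2}
read 1: {q0, q1, q2}
read 0: {q0, q1, q2}
read 0: {q0, q1, q2}
read 0: {q0, q1, q2}
read 0: {q0, q1, q2}
read 1: {q0, q1, q2}
read 1: {q0, q1, q2}
read 0: {q0, q1, q2}
read 1: {q0, q1, q2}
Reachable ∩ accepting = {q1} — nonempty.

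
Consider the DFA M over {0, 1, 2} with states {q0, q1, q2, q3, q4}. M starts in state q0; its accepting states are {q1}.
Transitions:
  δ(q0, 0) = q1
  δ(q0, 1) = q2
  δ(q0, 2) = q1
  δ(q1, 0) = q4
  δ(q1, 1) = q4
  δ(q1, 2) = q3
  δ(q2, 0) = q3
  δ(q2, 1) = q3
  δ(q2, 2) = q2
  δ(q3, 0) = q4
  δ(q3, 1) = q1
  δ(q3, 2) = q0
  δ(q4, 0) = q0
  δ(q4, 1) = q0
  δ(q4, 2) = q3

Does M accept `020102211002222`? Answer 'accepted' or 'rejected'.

accepted

q0 --0--> q1
q1 --2--> q3
q3 --0--> q4
q4 --1--> q0
q0 --0--> q1
q1 --2--> q3
q3 --2--> q0
q0 --1--> q2
q2 --1--> q3
q3 --0--> q4
q4 --0--> q0
q0 --2--> q1
q1 --2--> q3
q3 --2--> q0
q0 --2--> q1
End in state q1, which is an accepting state.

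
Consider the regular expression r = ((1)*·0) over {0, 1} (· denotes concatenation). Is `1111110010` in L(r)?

No split of 1111110010 into u·v has (1)* matching u and 0 matching v.

no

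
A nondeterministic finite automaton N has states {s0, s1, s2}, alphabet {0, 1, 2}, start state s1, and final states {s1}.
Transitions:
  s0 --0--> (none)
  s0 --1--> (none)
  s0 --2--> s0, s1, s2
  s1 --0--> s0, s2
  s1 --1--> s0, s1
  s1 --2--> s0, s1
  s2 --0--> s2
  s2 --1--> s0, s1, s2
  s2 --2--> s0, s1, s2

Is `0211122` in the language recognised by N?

accepted

Start: {s1}
read 0: {s0, s2}
read 2: {s0, s1, s2}
read 1: {s0, s1, s2}
read 1: {s0, s1, s2}
read 1: {s0, s1, s2}
read 2: {s0, s1, s2}
read 2: {s0, s1, s2}
Reachable ∩ accepting = {s1} — nonempty.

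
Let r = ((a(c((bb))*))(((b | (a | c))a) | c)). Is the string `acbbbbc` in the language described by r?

Split as acbbbb·c: (a(c((bb))*)) matches acbbbb and (((b|(a|c))a)|c) matches c.

yes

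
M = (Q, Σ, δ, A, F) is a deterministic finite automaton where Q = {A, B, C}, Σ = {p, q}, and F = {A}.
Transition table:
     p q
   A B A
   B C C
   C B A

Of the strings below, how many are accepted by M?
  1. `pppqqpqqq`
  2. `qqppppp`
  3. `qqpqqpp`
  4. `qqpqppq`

2

`pppqqpqqq`: accepted
`qqppppp`: rejected
`qqpqqpp`: rejected
`qqpqppq`: accepted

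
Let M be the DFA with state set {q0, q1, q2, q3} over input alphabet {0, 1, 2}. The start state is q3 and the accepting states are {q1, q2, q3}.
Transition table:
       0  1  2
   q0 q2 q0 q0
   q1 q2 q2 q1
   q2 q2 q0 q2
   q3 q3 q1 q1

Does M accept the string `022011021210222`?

accepted

q3 --0--> q3
q3 --2--> q1
q1 --2--> q1
q1 --0--> q2
q2 --1--> q0
q0 --1--> q0
q0 --0--> q2
q2 --2--> q2
q2 --1--> q0
q0 --2--> q0
q0 --1--> q0
q0 --0--> q2
q2 --2--> q2
q2 --2--> q2
q2 --2--> q2
End in state q2, which is an accepting state.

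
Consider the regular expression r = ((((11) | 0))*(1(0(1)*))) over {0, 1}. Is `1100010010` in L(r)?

No split of 1100010010 into u·v has (((11)|0))* matching u and (1(0(1)*)) matching v.

no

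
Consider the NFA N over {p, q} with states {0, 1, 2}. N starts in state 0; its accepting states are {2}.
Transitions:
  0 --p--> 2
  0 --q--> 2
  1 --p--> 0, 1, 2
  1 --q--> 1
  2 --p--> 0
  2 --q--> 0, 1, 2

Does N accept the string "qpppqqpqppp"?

Start: {0}
read q: {2}
read p: {0}
read p: {2}
read p: {0}
read q: {2}
read q: {0, 1, 2}
read p: {0, 1, 2}
read q: {0, 1, 2}
read p: {0, 1, 2}
read p: {0, 1, 2}
read p: {0, 1, 2}
Reachable ∩ accepting = {2} — nonempty.

accepted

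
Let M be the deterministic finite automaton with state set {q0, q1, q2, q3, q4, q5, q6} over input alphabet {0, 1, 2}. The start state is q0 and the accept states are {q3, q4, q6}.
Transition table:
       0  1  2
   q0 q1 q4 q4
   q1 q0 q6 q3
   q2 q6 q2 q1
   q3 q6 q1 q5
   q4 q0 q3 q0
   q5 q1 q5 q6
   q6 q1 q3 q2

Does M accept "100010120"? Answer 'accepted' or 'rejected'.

rejected

q0 --1--> q4
q4 --0--> q0
q0 --0--> q1
q1 --0--> q0
q0 --1--> q4
q4 --0--> q0
q0 --1--> q4
q4 --2--> q0
q0 --0--> q1
End in state q1, which is not an accepting state.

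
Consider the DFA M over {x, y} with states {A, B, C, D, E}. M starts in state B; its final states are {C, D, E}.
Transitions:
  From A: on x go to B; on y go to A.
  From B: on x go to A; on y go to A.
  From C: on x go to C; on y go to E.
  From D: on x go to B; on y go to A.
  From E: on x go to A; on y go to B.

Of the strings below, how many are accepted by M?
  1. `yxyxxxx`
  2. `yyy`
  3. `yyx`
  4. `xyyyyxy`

`yxyxxxx`: rejected
`yyy`: rejected
`yyx`: rejected
`xyyyyxy`: rejected

0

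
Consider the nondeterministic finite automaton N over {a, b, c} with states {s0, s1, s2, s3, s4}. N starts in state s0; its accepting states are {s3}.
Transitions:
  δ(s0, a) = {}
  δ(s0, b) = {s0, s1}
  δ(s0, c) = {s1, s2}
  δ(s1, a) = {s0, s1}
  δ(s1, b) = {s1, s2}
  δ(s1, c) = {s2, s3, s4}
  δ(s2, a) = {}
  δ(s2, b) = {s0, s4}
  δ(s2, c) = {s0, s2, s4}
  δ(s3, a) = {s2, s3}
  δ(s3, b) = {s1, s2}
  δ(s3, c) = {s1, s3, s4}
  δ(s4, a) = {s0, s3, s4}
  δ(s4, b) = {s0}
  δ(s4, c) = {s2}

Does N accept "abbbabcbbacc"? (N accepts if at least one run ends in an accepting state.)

Start: {s0}
read a: {}
The reachable set is empty and stays empty for the remaining 11 symbols.
Reachable ∩ accepting = {} — empty.

rejected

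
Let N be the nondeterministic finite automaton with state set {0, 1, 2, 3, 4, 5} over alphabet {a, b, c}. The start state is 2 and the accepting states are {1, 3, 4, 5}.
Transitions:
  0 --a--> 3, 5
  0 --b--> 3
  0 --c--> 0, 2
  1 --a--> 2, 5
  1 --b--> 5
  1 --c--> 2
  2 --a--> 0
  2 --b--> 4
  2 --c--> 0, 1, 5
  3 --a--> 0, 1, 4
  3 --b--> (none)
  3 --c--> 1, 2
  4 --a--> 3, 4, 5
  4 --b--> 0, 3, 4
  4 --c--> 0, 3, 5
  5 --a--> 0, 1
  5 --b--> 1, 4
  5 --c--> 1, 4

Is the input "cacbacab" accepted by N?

Start: {2}
read c: {0, 1, 5}
read a: {0, 1, 2, 3, 5}
read c: {0, 1, 2, 4, 5}
read b: {0, 1, 3, 4, 5}
read a: {0, 1, 2, 3, 4, 5}
read c: {0, 1, 2, 3, 4, 5}
read a: {0, 1, 2, 3, 4, 5}
read b: {0, 1, 3, 4, 5}
Reachable ∩ accepting = {1, 3, 4, 5} — nonempty.

accepted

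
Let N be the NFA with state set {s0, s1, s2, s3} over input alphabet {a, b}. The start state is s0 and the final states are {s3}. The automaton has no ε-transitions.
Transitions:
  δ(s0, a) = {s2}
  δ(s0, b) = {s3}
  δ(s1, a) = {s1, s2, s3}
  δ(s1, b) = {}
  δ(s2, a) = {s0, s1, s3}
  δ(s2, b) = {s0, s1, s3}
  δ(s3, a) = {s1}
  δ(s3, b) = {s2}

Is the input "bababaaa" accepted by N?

rejected

Start: {s0}
read b: {s3}
read a: {s1}
read b: {}
The reachable set is empty and stays empty for the remaining 5 symbols.
Reachable ∩ accepting = {} — empty.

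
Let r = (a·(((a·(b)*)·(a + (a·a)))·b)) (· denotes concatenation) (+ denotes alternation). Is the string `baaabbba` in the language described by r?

no

No split of baaabbba into u·v has a matching u and (((a·(b)*)·(a+(a·a)))·b) matching v.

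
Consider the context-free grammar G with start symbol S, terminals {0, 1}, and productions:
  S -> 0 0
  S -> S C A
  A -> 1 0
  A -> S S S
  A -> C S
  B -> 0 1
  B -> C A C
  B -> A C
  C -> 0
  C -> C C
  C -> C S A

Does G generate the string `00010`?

S ⇒ SCA ⇒ 00CA ⇒ 000A ⇒ 00010

yes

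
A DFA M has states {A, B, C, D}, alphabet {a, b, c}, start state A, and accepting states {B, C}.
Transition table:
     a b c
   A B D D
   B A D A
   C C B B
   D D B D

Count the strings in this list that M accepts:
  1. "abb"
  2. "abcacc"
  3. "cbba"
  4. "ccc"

1

"abb": accepted
"abcacc": rejected
"cbba": rejected
"ccc": rejected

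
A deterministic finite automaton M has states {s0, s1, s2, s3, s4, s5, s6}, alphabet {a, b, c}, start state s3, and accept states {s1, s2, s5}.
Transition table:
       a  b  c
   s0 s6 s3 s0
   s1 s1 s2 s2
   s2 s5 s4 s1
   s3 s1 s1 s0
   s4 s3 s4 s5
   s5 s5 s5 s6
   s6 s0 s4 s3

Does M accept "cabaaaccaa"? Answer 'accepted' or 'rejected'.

accepted

s3 --c--> s0
s0 --a--> s6
s6 --b--> s4
s4 --a--> s3
s3 --a--> s1
s1 --a--> s1
s1 --c--> s2
s2 --c--> s1
s1 --a--> s1
s1 --a--> s1
End in state s1, which is an accepting state.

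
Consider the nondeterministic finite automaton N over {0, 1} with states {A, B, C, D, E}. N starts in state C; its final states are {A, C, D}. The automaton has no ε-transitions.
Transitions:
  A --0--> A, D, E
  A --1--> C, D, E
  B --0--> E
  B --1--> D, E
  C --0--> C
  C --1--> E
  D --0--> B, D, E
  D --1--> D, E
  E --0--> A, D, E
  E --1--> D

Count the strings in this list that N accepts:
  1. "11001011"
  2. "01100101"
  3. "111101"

"11001011": accepted
"01100101": accepted
"111101": accepted

3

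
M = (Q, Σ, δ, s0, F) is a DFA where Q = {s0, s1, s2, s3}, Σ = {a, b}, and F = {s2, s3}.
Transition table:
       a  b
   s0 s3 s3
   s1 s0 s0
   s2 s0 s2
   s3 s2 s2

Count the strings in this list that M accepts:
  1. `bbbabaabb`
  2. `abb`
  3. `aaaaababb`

3

`bbbabaabb`: accepted
`abb`: accepted
`aaaaababb`: accepted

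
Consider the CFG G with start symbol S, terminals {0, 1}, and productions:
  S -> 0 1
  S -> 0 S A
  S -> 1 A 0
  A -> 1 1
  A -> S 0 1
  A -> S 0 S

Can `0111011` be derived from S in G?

S ⇒ 0SA ⇒ 01A0A ⇒ 01110A ⇒ 0111011

yes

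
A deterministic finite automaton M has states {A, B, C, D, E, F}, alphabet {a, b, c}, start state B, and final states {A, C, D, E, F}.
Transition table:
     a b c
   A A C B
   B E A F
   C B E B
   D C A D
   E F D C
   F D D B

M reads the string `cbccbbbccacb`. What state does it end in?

E

B --c--> F
F --b--> D
D --c--> D
D --c--> D
D --b--> A
A --b--> C
C --b--> E
E --c--> C
C --c--> B
B --a--> E
E --c--> C
C --b--> E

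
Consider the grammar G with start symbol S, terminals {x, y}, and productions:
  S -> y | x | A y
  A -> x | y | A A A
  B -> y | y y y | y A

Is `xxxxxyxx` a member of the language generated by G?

no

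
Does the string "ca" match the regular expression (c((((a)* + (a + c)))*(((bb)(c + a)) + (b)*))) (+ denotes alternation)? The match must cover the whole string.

yes

Split as c·a: c matches c and ((((a)*+(a+c)))*(((bb)(c+a))+(b)*)) matches a.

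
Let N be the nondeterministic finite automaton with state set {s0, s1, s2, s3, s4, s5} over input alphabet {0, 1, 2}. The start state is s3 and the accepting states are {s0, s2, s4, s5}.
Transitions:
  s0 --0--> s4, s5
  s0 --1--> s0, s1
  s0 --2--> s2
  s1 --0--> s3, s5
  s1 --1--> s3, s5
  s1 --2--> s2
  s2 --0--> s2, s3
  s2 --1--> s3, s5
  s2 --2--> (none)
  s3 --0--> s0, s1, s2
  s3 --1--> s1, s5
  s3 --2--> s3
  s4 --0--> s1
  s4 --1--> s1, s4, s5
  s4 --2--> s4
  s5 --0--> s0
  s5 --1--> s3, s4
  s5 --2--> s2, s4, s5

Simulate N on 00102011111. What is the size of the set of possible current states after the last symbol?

5

Start: {s3}
read 0: {s0, s1, s2}
read 0: {s2, s3, s4, s5}
read 1: {s1, s3, s4, s5}
read 0: {s0, s1, s2, s3, s5}
read 2: {s2, s3, s4, s5}
read 0: {s0, s1, s2, s3}
read 1: {s0, s1, s3, s5}
read 1: {s0, s1, s3, s4, s5}
read 1: {s0, s1, s3, s4, s5}
read 1: {s0, s1, s3, s4, s5}
read 1: {s0, s1, s3, s4, s5}
Final reachable set {s0, s1, s3, s4, s5} has 5 states.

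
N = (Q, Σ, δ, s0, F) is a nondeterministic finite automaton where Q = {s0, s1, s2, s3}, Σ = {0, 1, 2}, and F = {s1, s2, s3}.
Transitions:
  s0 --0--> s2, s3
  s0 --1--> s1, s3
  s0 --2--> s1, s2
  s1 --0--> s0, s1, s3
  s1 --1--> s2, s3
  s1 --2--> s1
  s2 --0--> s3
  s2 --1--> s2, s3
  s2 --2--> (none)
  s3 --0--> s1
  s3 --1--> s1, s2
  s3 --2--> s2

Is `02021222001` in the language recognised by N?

Start: {s0}
read 0: {s2, s3}
read 2: {s2}
read 0: {s3}
read 2: {s2}
read 1: {s2, s3}
read 2: {s2}
read 2: {}
The reachable set is empty and stays empty for the remaining 4 symbols.
Reachable ∩ accepting = {} — empty.

rejected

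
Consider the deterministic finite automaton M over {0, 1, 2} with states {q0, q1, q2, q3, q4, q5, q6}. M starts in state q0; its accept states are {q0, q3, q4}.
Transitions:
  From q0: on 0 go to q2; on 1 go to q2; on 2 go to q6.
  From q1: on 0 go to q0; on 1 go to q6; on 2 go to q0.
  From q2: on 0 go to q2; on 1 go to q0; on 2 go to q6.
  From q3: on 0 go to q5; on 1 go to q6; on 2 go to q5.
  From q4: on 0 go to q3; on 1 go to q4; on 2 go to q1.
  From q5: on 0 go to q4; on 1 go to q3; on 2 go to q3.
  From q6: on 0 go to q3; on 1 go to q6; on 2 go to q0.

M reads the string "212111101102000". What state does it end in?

q0 --2--> q6
q6 --1--> q6
q6 --2--> q0
q0 --1--> q2
q2 --1--> q0
q0 --1--> q2
q2 --1--> q0
q0 --0--> q2
q2 --1--> q0
q0 --1--> q2
q2 --0--> q2
q2 --2--> q6
q6 --0--> q3
q3 --0--> q5
q5 --0--> q4

q4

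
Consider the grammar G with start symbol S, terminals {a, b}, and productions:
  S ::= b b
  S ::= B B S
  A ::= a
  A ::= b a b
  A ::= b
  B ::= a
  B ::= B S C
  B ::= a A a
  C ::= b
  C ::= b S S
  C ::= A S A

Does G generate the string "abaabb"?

yes

S ⇒ BBS ⇒ aAaBS ⇒ abaBS ⇒ abaaS ⇒ abaabb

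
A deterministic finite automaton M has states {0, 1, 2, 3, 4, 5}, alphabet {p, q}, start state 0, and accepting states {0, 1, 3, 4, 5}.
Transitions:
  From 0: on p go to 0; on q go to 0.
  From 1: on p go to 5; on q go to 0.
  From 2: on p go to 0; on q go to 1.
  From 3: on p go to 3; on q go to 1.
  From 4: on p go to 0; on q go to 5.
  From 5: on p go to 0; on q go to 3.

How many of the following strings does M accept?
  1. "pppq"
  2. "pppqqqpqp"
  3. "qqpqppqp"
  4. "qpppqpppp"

4

"pppq": accepted
"pppqqqpqp": accepted
"qqpqppqp": accepted
"qpppqpppp": accepted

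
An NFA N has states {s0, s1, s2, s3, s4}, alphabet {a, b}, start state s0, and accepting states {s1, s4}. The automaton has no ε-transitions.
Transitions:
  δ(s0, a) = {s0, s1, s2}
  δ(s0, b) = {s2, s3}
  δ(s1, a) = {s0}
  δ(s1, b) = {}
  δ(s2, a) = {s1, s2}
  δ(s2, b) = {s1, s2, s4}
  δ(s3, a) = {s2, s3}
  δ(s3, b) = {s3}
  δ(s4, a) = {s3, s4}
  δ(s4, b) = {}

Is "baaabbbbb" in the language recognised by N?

Start: {s0}
read b: {s2, s3}
read a: {s1, s2, s3}
read a: {s0, s1, s2, s3}
read a: {s0, s1, s2, s3}
read b: {s1, s2, s3, s4}
read b: {s1, s2, s3, s4}
read b: {s1, s2, s3, s4}
read b: {s1, s2, s3, s4}
read b: {s1, s2, s3, s4}
Reachable ∩ accepting = {s1, s4} — nonempty.

accepted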